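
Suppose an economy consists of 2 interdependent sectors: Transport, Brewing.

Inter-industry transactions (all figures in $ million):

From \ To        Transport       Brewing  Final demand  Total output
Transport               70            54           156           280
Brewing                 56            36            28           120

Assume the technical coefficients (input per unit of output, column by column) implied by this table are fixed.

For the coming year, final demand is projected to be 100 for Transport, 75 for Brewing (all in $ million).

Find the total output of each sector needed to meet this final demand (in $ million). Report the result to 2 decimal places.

x_T = 238.51, x_B = 175.29

Technical coefficients a_ij = z_ij / X_j:
  a_TT = 70/280 = 0.25, a_BT = 56/280 = 0.20
  a_TB = 54/120 = 0.45, a_BB = 36/120 = 0.30
I − A =
  [   0.75    -0.45]
  [  -0.20     0.70]
det(I−A) = (0.75)(0.70) − (-0.45)(-0.20) = 0.4350
adj(I−A) = [[0.70, 0.45], [0.20, 0.75]]
(I − A)⁻¹ = adj(I−A) / det(I−A) ≈
  [   1.6092     1.0345]
  [   0.4598     1.7241]
x = (I − A)⁻¹ d = adj(I−A)·d / det(I−A), with det(I−A) = 0.4350:
  x_T = (0.70·100 + 0.45·75) / 0.4350 = 103.75 / 0.4350 ≈ 238.51
  x_B = (0.20·100 + 0.75·75) / 0.4350 = 76.25 / 0.4350 ≈ 175.29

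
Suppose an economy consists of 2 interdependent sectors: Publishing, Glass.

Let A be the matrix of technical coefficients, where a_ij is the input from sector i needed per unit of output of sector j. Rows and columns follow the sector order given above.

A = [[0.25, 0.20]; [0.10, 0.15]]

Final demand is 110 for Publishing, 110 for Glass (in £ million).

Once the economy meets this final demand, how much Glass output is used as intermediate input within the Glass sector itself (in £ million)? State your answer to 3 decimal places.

z_22 = 22.713

I − A =
  [   0.75    -0.20]
  [  -0.10     0.85]
det(I−A) = (0.75)(0.85) − (-0.20)(-0.10) = 0.6175
adj(I−A) = [[0.85, 0.20], [0.10, 0.75]]
(I − A)⁻¹ = adj(I−A) / det(I−A) ≈
  [   1.3765     0.3239]
  [   0.1619     1.2146]
First solve x = (I − A)⁻¹ d = adj(I−A)·d / det(I−A); in particular x_2 = (0.10·110 + 0.75·110) / 0.6175 = 93.50 / 0.6175 ≈ 151.41700.
Intermediate flow from 2 to 2: z_22 = a_22 · x_2 = 0.15 × 93.50 / 0.6175 = 14.025 / 0.6175 ≈ 22.713.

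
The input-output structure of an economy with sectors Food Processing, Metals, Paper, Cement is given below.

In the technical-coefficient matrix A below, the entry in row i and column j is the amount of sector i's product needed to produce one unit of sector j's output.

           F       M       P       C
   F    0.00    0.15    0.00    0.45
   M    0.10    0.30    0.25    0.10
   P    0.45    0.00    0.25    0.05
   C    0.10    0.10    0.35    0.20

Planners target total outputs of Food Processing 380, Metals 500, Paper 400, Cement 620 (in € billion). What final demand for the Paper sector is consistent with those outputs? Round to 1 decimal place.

I − A =
  [   1.00    -0.15     0.00    -0.45]
  [  -0.10     0.70    -0.25    -0.10]
  [  -0.45     0.00     0.75    -0.05]
  [  -0.10    -0.10    -0.35     0.80]
d = (I − A) x:
  d_F = (+1.00)·380 + (-0.15)·500 + (+0.00)·400 + (-0.45)·620 = 26.0
  d_M = (-0.10)·380 + (+0.70)·500 + (-0.25)·400 + (-0.10)·620 = 150.0
  d_P = (-0.45)·380 + (+0.00)·500 + (+0.75)·400 + (-0.05)·620 = 98.0
  d_C = (-0.10)·380 + (-0.10)·500 + (-0.35)·400 + (+0.80)·620 = 268.0

d_P = 98.0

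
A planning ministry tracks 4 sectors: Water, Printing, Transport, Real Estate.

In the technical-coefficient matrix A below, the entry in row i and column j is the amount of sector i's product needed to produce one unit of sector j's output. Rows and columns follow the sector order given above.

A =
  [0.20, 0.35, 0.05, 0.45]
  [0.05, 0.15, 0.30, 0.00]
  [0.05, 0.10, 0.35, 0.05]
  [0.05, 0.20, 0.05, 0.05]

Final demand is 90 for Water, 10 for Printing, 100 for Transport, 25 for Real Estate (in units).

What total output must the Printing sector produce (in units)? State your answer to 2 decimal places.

I − A =
  [   0.80    -0.35    -0.05    -0.45]
  [  -0.05     0.85    -0.30     0.00]
  [  -0.05    -0.10     0.65    -0.05]
  [  -0.05    -0.20    -0.05     0.95]
Compute the cofactors C_ij = (−1)^(i+j)·(3×3 minor ij) of I−A; the adjugate is their transpose:
adj(I−A) = Cᵀ =
  [ 0.49125   0.28125   0.18625   0.24250]
  [ 0.04575   0.47375   0.22475   0.03350]
  [ 0.04775   0.10375   0.60575   0.05450]
  [ 0.03800   0.12000   0.08900   0.39900]
det(I−A) = Σ_j (I−A)_1j·C_1j = (0.80)(0.49125) + (-0.35)(0.04575) + (-0.05)(0.04775) + (-0.45)(0.03800) = 0.3575
(I − A)⁻¹ = adj(I−A) / det(I−A) ≈
  [   1.3741     0.7867     0.5210     0.6783]
  [   0.1280     1.3252     0.6287     0.0937]
  [   0.1336     0.2902     1.6944     0.1524]
  [   0.1063     0.3357     0.2490     1.1161]
x = (I − A)⁻¹ d = adj(I−A)·d / det(I−A), with det(I−A) = 0.3575:
  x_1 = (0.49125·90 + 0.28125·10 + 0.18625·100 + 0.24250·25) / 0.3575 = 71.7125 / 0.3575 ≈ 200.59
  x_2 = (0.04575·90 + 0.47375·10 + 0.22475·100 + 0.03350·25) / 0.3575 = 32.1675 / 0.3575 ≈ 89.98
  x_3 = (0.04775·90 + 0.10375·10 + 0.60575·100 + 0.05450·25) / 0.3575 = 67.2725 / 0.3575 ≈ 188.17
  x_4 = (0.03800·90 + 0.12000·10 + 0.08900·100 + 0.39900·25) / 0.3575 = 23.495 / 0.3575 ≈ 65.72

x_2 = 89.98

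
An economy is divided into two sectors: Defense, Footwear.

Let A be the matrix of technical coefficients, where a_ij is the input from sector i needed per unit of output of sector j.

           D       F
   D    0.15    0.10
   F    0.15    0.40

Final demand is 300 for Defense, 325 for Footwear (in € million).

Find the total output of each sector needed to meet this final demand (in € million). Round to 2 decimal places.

x_D = 429.29, x_F = 648.99

I − A =
  [   0.85    -0.10]
  [  -0.15     0.60]
det(I−A) = (0.85)(0.60) − (-0.10)(-0.15) = 0.4950
adj(I−A) = [[0.60, 0.10], [0.15, 0.85]]
(I − A)⁻¹ = adj(I−A) / det(I−A) ≈
  [   1.2121     0.2020]
  [   0.3030     1.7172]
x = (I − A)⁻¹ d = adj(I−A)·d / det(I−A), with det(I−A) = 0.4950:
  x_D = (0.60·300 + 0.10·325) / 0.4950 = 212.50 / 0.4950 ≈ 429.29
  x_F = (0.15·300 + 0.85·325) / 0.4950 = 321.25 / 0.4950 ≈ 648.99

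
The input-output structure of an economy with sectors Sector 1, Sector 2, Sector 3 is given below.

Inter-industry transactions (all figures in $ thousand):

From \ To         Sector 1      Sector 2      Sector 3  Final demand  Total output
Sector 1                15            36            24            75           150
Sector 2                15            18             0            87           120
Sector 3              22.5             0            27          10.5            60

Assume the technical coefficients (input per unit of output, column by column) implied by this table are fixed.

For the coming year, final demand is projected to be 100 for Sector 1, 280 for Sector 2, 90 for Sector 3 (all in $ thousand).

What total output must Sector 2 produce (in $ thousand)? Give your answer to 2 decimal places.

x_2 = 370.56

Technical coefficients a_ij = z_ij / X_j:
  a_11 = 15/150 = 0.10, a_21 = 15/150 = 0.10, a_31 = 22.5/150 = 0.15
  a_12 = 36/120 = 0.30, a_22 = 18/120 = 0.15, a_32 = 0/120 = 0.00
  a_13 = 24/60 = 0.40, a_23 = 0/60 = 0.00, a_33 = 27/60 = 0.45
I − A =
  [   0.90    -0.30    -0.40]
  [  -0.10     0.85     0.00]
  [  -0.15     0.00     0.55]
Cofactors of I−A, C_ij = (−1)^(i+j)·(minor ij) (rows/columns in the sector order above):
  C_11 = (0.85)(0.55) − (0.00)(0.00) = 0.4675
  C_12 = −[(-0.10)(0.55) − (0.00)(-0.15)] = 0.0550
  C_13 = (-0.10)(0.00) − (0.85)(-0.15) = 0.1275
  C_21 = −[(-0.30)(0.55) − (-0.40)(0.00)] = 0.1650
  C_22 = (0.90)(0.55) − (-0.40)(-0.15) = 0.4350
  C_23 = −[(0.90)(0.00) − (-0.30)(-0.15)] = 0.0450
  C_31 = (-0.30)(0.00) − (-0.40)(0.85) = 0.3400
  C_32 = −[(0.90)(0.00) − (-0.40)(-0.10)] = 0.0400
  C_33 = (0.90)(0.85) − (-0.30)(-0.10) = 0.7350
det(I−A) = Σ_j (I−A)_1j·C_1j = (0.90)(0.4675) + (-0.30)(0.0550) + (-0.40)(0.1275) = 0.35325
adj(I−A) = Cᵀ =
  [ 0.4675   0.1650   0.3400]
  [ 0.0550   0.4350   0.0400]
  [ 0.1275   0.0450   0.7350]
(I − A)⁻¹ = adj(I−A) / det(I−A) ≈
  [   1.3234     0.4671     0.9625]
  [   0.1557     1.2314     0.1132]
  [   0.3609     0.1274     2.0807]
x = (I − A)⁻¹ d = adj(I−A)·d / det(I−A), with det(I−A) = 0.35325:
  x_1 = (0.4675·100 + 0.1650·280 + 0.3400·90) / 0.35325 = 123.55 / 0.35325 ≈ 349.75
  x_2 = (0.0550·100 + 0.4350·280 + 0.0400·90) / 0.35325 = 130.90 / 0.35325 ≈ 370.56
  x_3 = (0.1275·100 + 0.0450·280 + 0.7350·90) / 0.35325 = 91.50 / 0.35325 ≈ 259.02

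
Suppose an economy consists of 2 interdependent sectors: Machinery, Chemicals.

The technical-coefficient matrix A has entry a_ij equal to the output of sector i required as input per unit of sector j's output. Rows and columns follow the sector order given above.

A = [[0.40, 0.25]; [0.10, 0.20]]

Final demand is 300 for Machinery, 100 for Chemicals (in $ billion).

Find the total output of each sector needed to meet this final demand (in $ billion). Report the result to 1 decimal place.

I − A =
  [   0.60    -0.25]
  [  -0.10     0.80]
det(I−A) = (0.60)(0.80) − (-0.25)(-0.10) = 0.4550
adj(I−A) = [[0.80, 0.25], [0.10, 0.60]]
(I − A)⁻¹ = adj(I−A) / det(I−A) ≈
  [   1.7582     0.5495]
  [   0.2198     1.3187]
x = (I − A)⁻¹ d = adj(I−A)·d / det(I−A), with det(I−A) = 0.4550:
  x_1 = (0.80·300 + 0.25·100) / 0.4550 = 265.00 / 0.4550 ≈ 582.4
  x_2 = (0.10·300 + 0.60·100) / 0.4550 = 90.00 / 0.4550 ≈ 197.8

x_1 = 582.4, x_2 = 197.8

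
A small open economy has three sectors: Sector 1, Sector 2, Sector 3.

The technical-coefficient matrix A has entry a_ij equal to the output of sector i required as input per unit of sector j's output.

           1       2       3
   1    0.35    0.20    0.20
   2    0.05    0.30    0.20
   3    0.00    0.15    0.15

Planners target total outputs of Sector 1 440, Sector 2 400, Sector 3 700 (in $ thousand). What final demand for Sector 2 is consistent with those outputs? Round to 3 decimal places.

d_2 = 118.000

I − A =
  [   0.65    -0.20    -0.20]
  [  -0.05     0.70    -0.20]
  [   0.00    -0.15     0.85]
d = (I − A) x:
  d_1 = (+0.65)·440 + (-0.20)·400 + (-0.20)·700 = 66.000
  d_2 = (-0.05)·440 + (+0.70)·400 + (-0.20)·700 = 118.000
  d_3 = (+0.00)·440 + (-0.15)·400 + (+0.85)·700 = 535.000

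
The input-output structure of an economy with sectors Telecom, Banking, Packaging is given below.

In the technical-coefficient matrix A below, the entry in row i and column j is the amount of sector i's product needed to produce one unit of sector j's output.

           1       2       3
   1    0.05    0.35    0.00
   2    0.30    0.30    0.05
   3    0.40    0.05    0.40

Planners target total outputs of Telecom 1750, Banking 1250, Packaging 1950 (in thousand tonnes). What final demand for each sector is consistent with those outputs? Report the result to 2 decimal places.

d_1 = 1225.00, d_2 = 252.50, d_3 = 407.50

I − A =
  [   0.95    -0.35     0.00]
  [  -0.30     0.70    -0.05]
  [  -0.40    -0.05     0.60]
d = (I − A) x:
  d_1 = (+0.95)·1750 + (-0.35)·1250 + (+0.00)·1950 = 1225.00
  d_2 = (-0.30)·1750 + (+0.70)·1250 + (-0.05)·1950 = 252.50
  d_3 = (-0.40)·1750 + (-0.05)·1250 + (+0.60)·1950 = 407.50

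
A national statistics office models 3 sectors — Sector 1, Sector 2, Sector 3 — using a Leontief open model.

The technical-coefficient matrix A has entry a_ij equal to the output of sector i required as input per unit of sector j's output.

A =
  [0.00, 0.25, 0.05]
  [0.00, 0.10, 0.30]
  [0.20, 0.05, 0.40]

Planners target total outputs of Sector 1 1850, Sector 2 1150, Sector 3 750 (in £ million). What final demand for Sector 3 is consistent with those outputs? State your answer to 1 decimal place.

d_3 = 22.5

I − A =
  [   1.00    -0.25    -0.05]
  [   0.00     0.90    -0.30]
  [  -0.20    -0.05     0.60]
d = (I − A) x:
  d_1 = (+1.00)·1850 + (-0.25)·1150 + (-0.05)·750 = 1525.0
  d_2 = (+0.00)·1850 + (+0.90)·1150 + (-0.30)·750 = 810.0
  d_3 = (-0.20)·1850 + (-0.05)·1150 + (+0.60)·750 = 22.5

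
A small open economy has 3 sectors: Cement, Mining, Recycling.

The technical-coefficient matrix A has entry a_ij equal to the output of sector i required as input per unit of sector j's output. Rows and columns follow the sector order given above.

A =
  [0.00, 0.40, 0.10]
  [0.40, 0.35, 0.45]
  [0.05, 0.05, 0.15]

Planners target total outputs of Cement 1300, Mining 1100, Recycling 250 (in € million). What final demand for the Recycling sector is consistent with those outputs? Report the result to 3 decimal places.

d_R = 92.500

I − A =
  [   1.00    -0.40    -0.10]
  [  -0.40     0.65    -0.45]
  [  -0.05    -0.05     0.85]
d = (I − A) x:
  d_C = (+1.00)·1300 + (-0.40)·1100 + (-0.10)·250 = 835.000
  d_M = (-0.40)·1300 + (+0.65)·1100 + (-0.45)·250 = 82.500
  d_R = (-0.05)·1300 + (-0.05)·1100 + (+0.85)·250 = 92.500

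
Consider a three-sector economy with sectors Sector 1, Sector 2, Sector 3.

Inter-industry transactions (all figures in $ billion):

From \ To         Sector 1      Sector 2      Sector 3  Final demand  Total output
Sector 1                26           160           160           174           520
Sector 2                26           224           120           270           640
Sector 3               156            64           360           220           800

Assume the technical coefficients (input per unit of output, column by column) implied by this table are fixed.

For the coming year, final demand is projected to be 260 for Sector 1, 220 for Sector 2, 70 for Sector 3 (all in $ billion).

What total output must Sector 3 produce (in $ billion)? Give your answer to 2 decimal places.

x_3 = 492.98

Technical coefficients a_ij = z_ij / X_j:
  a_11 = 26/520 = 0.05, a_21 = 26/520 = 0.05, a_31 = 156/520 = 0.30
  a_12 = 160/640 = 0.25, a_22 = 224/640 = 0.35, a_32 = 64/640 = 0.10
  a_13 = 160/800 = 0.20, a_23 = 120/800 = 0.15, a_33 = 360/800 = 0.45
I − A =
  [   0.95    -0.25    -0.20]
  [  -0.05     0.65    -0.15]
  [  -0.30    -0.10     0.55]
Cofactors of I−A, C_ij = (−1)^(i+j)·(minor ij) (rows/columns in the sector order above):
  C_11 = (0.65)(0.55) − (-0.15)(-0.10) = 0.3425
  C_12 = −[(-0.05)(0.55) − (-0.15)(-0.30)] = 0.0725
  C_13 = (-0.05)(-0.10) − (0.65)(-0.30) = 0.2000
  C_21 = −[(-0.25)(0.55) − (-0.20)(-0.10)] = 0.1575
  C_22 = (0.95)(0.55) − (-0.20)(-0.30) = 0.4625
  C_23 = −[(0.95)(-0.10) − (-0.25)(-0.30)] = 0.1700
  C_31 = (-0.25)(-0.15) − (-0.20)(0.65) = 0.1675
  C_32 = −[(0.95)(-0.15) − (-0.20)(-0.05)] = 0.1525
  C_33 = (0.95)(0.65) − (-0.25)(-0.05) = 0.6050
det(I−A) = Σ_j (I−A)_1j·C_1j = (0.95)(0.3425) + (-0.25)(0.0725) + (-0.20)(0.2000) = 0.26725
adj(I−A) = Cᵀ =
  [ 0.3425   0.1575   0.1675]
  [ 0.0725   0.4625   0.1525]
  [ 0.2000   0.1700   0.6050]
(I − A)⁻¹ = adj(I−A) / det(I−A) ≈
  [   1.2816     0.5893     0.6268]
  [   0.2713     1.7306     0.5706]
  [   0.7484     0.6361     2.2638]
x = (I − A)⁻¹ d = adj(I−A)·d / det(I−A), with det(I−A) = 0.26725:
  x_1 = (0.3425·260 + 0.1575·220 + 0.1675·70) / 0.26725 = 135.425 / 0.26725 ≈ 506.74
  x_2 = (0.0725·260 + 0.4625·220 + 0.1525·70) / 0.26725 = 131.275 / 0.26725 ≈ 491.21
  x_3 = (0.2000·260 + 0.1700·220 + 0.6050·70) / 0.26725 = 131.75 / 0.26725 ≈ 492.98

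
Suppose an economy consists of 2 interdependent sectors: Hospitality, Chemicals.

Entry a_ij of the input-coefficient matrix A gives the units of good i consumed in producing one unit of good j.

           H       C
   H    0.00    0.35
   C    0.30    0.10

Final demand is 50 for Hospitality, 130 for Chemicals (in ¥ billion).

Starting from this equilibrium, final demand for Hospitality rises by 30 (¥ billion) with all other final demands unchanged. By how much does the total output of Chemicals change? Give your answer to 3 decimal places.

Δx_C = 11.321

I − A =
  [   1.00    -0.35]
  [  -0.30     0.90]
det(I−A) = (1.00)(0.90) − (-0.35)(-0.30) = 0.7950
adj(I−A) = [[0.90, 0.35], [0.30, 1.00]]
(I − A)⁻¹ = adj(I−A) / det(I−A) ≈
  [   1.1321     0.4403]
  [   0.3774     1.2579]
Δx = (I − A)⁻¹ Δd with Δd having +30 in the Hospitality component and 0 elsewhere.
So Δx_C = L_CH · (+30), where L_CH = adj(I−A)_CH / det(I−A) = 0.30 / 0.7950.
Δx_C = 0.30 × (+30) / 0.7950 = 9.00 / 0.7950 ≈ 11.321.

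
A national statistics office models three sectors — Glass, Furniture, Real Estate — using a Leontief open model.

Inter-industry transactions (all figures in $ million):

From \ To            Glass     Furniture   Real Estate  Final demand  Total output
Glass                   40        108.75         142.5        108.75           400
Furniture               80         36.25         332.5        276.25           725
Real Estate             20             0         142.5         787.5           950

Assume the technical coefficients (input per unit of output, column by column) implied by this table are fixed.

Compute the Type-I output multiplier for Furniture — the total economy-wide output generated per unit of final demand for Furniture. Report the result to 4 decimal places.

m_F = 1.2907

Technical coefficients a_ij = z_ij / X_j:
  a_GG = 40/400 = 0.10, a_FG = 80/400 = 0.20, a_RG = 20/400 = 0.05
  a_GF = 108.75/725 = 0.15, a_FF = 36.25/725 = 0.05, a_RF = 0/725 = 0.00
  a_GR = 142.5/950 = 0.15, a_FR = 332.5/950 = 0.35, a_RR = 142.5/950 = 0.15
I − A =
  [   0.90    -0.15    -0.15]
  [  -0.20     0.95    -0.35]
  [  -0.05     0.00     0.85]
Cofactors of I−A, C_ij = (−1)^(i+j)·(minor ij) (rows/columns in the sector order above):
  C_11 = (0.95)(0.85) − (-0.35)(0.00) = 0.8075
  C_12 = −[(-0.20)(0.85) − (-0.35)(-0.05)] = 0.1875
  C_13 = (-0.20)(0.00) − (0.95)(-0.05) = 0.0475
  C_21 = −[(-0.15)(0.85) − (-0.15)(0.00)] = 0.1275
  C_22 = (0.90)(0.85) − (-0.15)(-0.05) = 0.7575
  C_23 = −[(0.90)(0.00) − (-0.15)(-0.05)] = 0.0075
  C_31 = (-0.15)(-0.35) − (-0.15)(0.95) = 0.1950
  C_32 = −[(0.90)(-0.35) − (-0.15)(-0.20)] = 0.3450
  C_33 = (0.90)(0.95) − (-0.15)(-0.20) = 0.8250
det(I−A) = Σ_j (I−A)_1j·C_1j = (0.90)(0.8075) + (-0.15)(0.1875) + (-0.15)(0.0475) = 0.6915
adj(I−A) = Cᵀ =
  [ 0.8075   0.1275   0.1950]
  [ 0.1875   0.7575   0.3450]
  [ 0.0475   0.0075   0.8250]
(I − A)⁻¹ = adj(I−A) / det(I−A) ≈
  [   1.16775     0.18438     0.28200]
  [   0.27115     1.09544     0.49892]
  [   0.06869     0.01085     1.19306]
The output multiplier for sector j is the column-j sum of the Leontief inverse (I − A)⁻¹ = adj(I−A) / det(I−A).
Column F of adj(I−A): (0.1275, 0.7575, 0.0075); det(I−A) = 0.6915.
m_F = (0.1275 + 0.7575 + 0.0075) / 0.6915 = 0.8925 / 0.6915 ≈ 1.2907.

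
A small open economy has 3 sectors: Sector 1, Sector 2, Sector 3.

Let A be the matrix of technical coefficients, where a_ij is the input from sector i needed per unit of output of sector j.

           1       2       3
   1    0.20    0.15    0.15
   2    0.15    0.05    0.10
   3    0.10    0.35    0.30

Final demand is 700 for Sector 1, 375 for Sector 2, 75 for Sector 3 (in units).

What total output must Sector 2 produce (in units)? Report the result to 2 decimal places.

x_2 = 629.67

I − A =
  [   0.80    -0.15    -0.15]
  [  -0.15     0.95    -0.10]
  [  -0.10    -0.35     0.70]
Cofactors of I−A, C_ij = (−1)^(i+j)·(minor ij) (rows/columns in the sector order above):
  C_11 = (0.95)(0.70) − (-0.10)(-0.35) = 0.6300
  C_12 = −[(-0.15)(0.70) − (-0.10)(-0.10)] = 0.1150
  C_13 = (-0.15)(-0.35) − (0.95)(-0.10) = 0.1475
  C_21 = −[(-0.15)(0.70) − (-0.15)(-0.35)] = 0.1575
  C_22 = (0.80)(0.70) − (-0.15)(-0.10) = 0.5450
  C_23 = −[(0.80)(-0.35) − (-0.15)(-0.10)] = 0.2950
  C_31 = (-0.15)(-0.10) − (-0.15)(0.95) = 0.1575
  C_32 = −[(0.80)(-0.10) − (-0.15)(-0.15)] = 0.1025
  C_33 = (0.80)(0.95) − (-0.15)(-0.15) = 0.7375
det(I−A) = Σ_j (I−A)_1j·C_1j = (0.80)(0.6300) + (-0.15)(0.1150) + (-0.15)(0.1475) = 0.464625
adj(I−A) = Cᵀ =
  [ 0.6300   0.1575   0.1575]
  [ 0.1150   0.5450   0.1025]
  [ 0.1475   0.2950   0.7375]
(I − A)⁻¹ = adj(I−A) / det(I−A) ≈
  [   1.3559     0.3390     0.3390]
  [   0.2475     1.1730     0.2206]
  [   0.3175     0.6349     1.5873]
x = (I − A)⁻¹ d = adj(I−A)·d / det(I−A), with det(I−A) = 0.464625:
  x_1 = (0.6300·700 + 0.1575·375 + 0.1575·75) / 0.464625 = 511.875 / 0.464625 ≈ 1101.69
  x_2 = (0.1150·700 + 0.5450·375 + 0.1025·75) / 0.464625 = 292.5625 / 0.464625 ≈ 629.67
  x_3 = (0.1475·700 + 0.2950·375 + 0.7375·75) / 0.464625 = 269.1875 / 0.464625 ≈ 579.37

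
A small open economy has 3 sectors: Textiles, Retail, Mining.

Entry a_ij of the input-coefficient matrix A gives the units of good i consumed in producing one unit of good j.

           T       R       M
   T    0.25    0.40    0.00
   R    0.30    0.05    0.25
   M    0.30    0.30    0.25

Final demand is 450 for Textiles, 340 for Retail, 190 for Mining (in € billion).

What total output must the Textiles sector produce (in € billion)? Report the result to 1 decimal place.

I − A =
  [   0.75    -0.40     0.00]
  [  -0.30     0.95    -0.25]
  [  -0.30    -0.30     0.75]
Cofactors of I−A, C_ij = (−1)^(i+j)·(minor ij) (rows/columns in the sector order above):
  C_11 = (0.95)(0.75) − (-0.25)(-0.30) = 0.6375
  C_12 = −[(-0.30)(0.75) − (-0.25)(-0.30)] = 0.3000
  C_13 = (-0.30)(-0.30) − (0.95)(-0.30) = 0.3750
  C_21 = −[(-0.40)(0.75) − (0.00)(-0.30)] = 0.3000
  C_22 = (0.75)(0.75) − (0.00)(-0.30) = 0.5625
  C_23 = −[(0.75)(-0.30) − (-0.40)(-0.30)] = 0.3450
  C_31 = (-0.40)(-0.25) − (0.00)(0.95) = 0.1000
  C_32 = −[(0.75)(-0.25) − (0.00)(-0.30)] = 0.1875
  C_33 = (0.75)(0.95) − (-0.40)(-0.30) = 0.5925
det(I−A) = Σ_j (I−A)_1j·C_1j = (0.75)(0.6375) + (-0.40)(0.3000) + (0.00)(0.3750) = 0.358125
adj(I−A) = Cᵀ =
  [ 0.6375   0.3000   0.1000]
  [ 0.3000   0.5625   0.1875]
  [ 0.3750   0.3450   0.5925]
(I − A)⁻¹ = adj(I−A) / det(I−A) ≈
  [   1.7801     0.8377     0.2792]
  [   0.8377     1.5707     0.5236]
  [   1.0471     0.9634     1.6545]
x = (I − A)⁻¹ d = adj(I−A)·d / det(I−A), with det(I−A) = 0.358125:
  x_T = (0.6375·450 + 0.3000·340 + 0.1000·190) / 0.358125 = 407.875 / 0.358125 ≈ 1138.9
  x_R = (0.3000·450 + 0.5625·340 + 0.1875·190) / 0.358125 = 361.875 / 0.358125 ≈ 1010.5
  x_M = (0.3750·450 + 0.3450·340 + 0.5925·190) / 0.358125 = 398.625 / 0.358125 ≈ 1113.1

x_T = 1138.9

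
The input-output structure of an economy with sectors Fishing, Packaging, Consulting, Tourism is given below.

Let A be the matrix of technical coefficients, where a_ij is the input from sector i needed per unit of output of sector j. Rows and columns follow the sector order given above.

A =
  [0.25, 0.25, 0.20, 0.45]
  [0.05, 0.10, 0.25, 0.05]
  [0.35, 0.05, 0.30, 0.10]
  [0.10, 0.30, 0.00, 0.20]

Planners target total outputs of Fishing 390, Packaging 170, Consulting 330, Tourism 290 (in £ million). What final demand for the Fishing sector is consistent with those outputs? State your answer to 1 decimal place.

I − A =
  [   0.75    -0.25    -0.20    -0.45]
  [  -0.05     0.90    -0.25    -0.05]
  [  -0.35    -0.05     0.70    -0.10]
  [  -0.10    -0.30     0.00     0.80]
d = (I − A) x:
  d_F = (+0.75)·390 + (-0.25)·170 + (-0.20)·330 + (-0.45)·290 = 53.5
  d_P = (-0.05)·390 + (+0.90)·170 + (-0.25)·330 + (-0.05)·290 = 36.5
  d_C = (-0.35)·390 + (-0.05)·170 + (+0.70)·330 + (-0.10)·290 = 57.0
  d_T = (-0.10)·390 + (-0.30)·170 + (+0.00)·330 + (+0.80)·290 = 142.0

d_F = 53.5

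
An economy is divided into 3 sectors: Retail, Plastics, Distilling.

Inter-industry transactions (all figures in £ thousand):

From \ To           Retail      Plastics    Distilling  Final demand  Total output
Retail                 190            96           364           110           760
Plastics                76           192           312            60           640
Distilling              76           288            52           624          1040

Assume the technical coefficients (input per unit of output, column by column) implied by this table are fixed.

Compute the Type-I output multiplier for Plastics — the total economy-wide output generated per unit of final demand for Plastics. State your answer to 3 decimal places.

Technical coefficients a_ij = z_ij / X_j:
  a_RR = 190/760 = 0.25, a_PR = 76/760 = 0.10, a_DR = 76/760 = 0.10
  a_RP = 96/640 = 0.15, a_PP = 192/640 = 0.30, a_DP = 288/640 = 0.45
  a_RD = 364/1040 = 0.35, a_PD = 312/1040 = 0.30, a_DD = 52/1040 = 0.05
I − A =
  [   0.75    -0.15    -0.35]
  [  -0.10     0.70    -0.30]
  [  -0.10    -0.45     0.95]
Cofactors of I−A, C_ij = (−1)^(i+j)·(minor ij) (rows/columns in the sector order above):
  C_11 = (0.70)(0.95) − (-0.30)(-0.45) = 0.5300
  C_12 = −[(-0.10)(0.95) − (-0.30)(-0.10)] = 0.1250
  C_13 = (-0.10)(-0.45) − (0.70)(-0.10) = 0.1150
  C_21 = −[(-0.15)(0.95) − (-0.35)(-0.45)] = 0.3000
  C_22 = (0.75)(0.95) − (-0.35)(-0.10) = 0.6775
  C_23 = −[(0.75)(-0.45) − (-0.15)(-0.10)] = 0.3525
  C_31 = (-0.15)(-0.30) − (-0.35)(0.70) = 0.2900
  C_32 = −[(0.75)(-0.30) − (-0.35)(-0.10)] = 0.2600
  C_33 = (0.75)(0.70) − (-0.15)(-0.10) = 0.5100
det(I−A) = Σ_j (I−A)_1j·C_1j = (0.75)(0.5300) + (-0.15)(0.1250) + (-0.35)(0.1150) = 0.3385
adj(I−A) = Cᵀ =
  [ 0.5300   0.3000   0.2900]
  [ 0.1250   0.6775   0.2600]
  [ 0.1150   0.3525   0.5100]
(I − A)⁻¹ = adj(I−A) / det(I−A) ≈
  [   1.5657     0.8863     0.8567]
  [   0.3693     2.0015     0.7681]
  [   0.3397     1.0414     1.5066]
The output multiplier for sector j is the column-j sum of the Leontief inverse (I − A)⁻¹ = adj(I−A) / det(I−A).
Column P of adj(I−A): (0.3000, 0.6775, 0.3525); det(I−A) = 0.3385.
m_P = (0.3000 + 0.6775 + 0.3525) / 0.3385 = 1.33 / 0.3385 ≈ 3.929.

m_P = 3.929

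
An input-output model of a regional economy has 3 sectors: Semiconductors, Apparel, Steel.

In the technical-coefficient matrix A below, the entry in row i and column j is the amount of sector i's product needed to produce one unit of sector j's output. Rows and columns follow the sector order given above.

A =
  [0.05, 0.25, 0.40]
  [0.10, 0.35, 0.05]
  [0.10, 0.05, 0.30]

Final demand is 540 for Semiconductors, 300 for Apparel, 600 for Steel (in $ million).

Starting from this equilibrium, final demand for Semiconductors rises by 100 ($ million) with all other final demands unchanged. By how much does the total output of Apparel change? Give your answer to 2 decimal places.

Δx_2 = 19.58

I − A =
  [   0.95    -0.25    -0.40]
  [  -0.10     0.65    -0.05]
  [  -0.10    -0.05     0.70]
Cofactors of I−A, C_ij = (−1)^(i+j)·(minor ij) (rows/columns in the sector order above):
  C_11 = (0.65)(0.70) − (-0.05)(-0.05) = 0.4525
  C_12 = −[(-0.10)(0.70) − (-0.05)(-0.10)] = 0.0750
  C_13 = (-0.10)(-0.05) − (0.65)(-0.10) = 0.0700
  C_21 = −[(-0.25)(0.70) − (-0.40)(-0.05)] = 0.1950
  C_22 = (0.95)(0.70) − (-0.40)(-0.10) = 0.6250
  C_23 = −[(0.95)(-0.05) − (-0.25)(-0.10)] = 0.0725
  C_31 = (-0.25)(-0.05) − (-0.40)(0.65) = 0.2725
  C_32 = −[(0.95)(-0.05) − (-0.40)(-0.10)] = 0.0875
  C_33 = (0.95)(0.65) − (-0.25)(-0.10) = 0.5925
det(I−A) = Σ_j (I−A)_1j·C_1j = (0.95)(0.4525) + (-0.25)(0.0750) + (-0.40)(0.0700) = 0.383125
adj(I−A) = Cᵀ =
  [ 0.4525   0.1950   0.2725]
  [ 0.0750   0.6250   0.0875]
  [ 0.0700   0.0725   0.5925]
(I − A)⁻¹ = adj(I−A) / det(I−A) ≈
  [   1.1811     0.5090     0.7113]
  [   0.1958     1.6313     0.2284]
  [   0.1827     0.1892     1.5465]
Δx = (I − A)⁻¹ Δd with Δd having +100 in the Semiconductors component and 0 elsewhere.
So Δx_2 = L_21 · (+100), where L_21 = adj(I−A)_21 / det(I−A) = 0.0750 / 0.383125.
Δx_2 = 0.0750 × (+100) / 0.383125 = 7.50 / 0.383125 ≈ 19.58.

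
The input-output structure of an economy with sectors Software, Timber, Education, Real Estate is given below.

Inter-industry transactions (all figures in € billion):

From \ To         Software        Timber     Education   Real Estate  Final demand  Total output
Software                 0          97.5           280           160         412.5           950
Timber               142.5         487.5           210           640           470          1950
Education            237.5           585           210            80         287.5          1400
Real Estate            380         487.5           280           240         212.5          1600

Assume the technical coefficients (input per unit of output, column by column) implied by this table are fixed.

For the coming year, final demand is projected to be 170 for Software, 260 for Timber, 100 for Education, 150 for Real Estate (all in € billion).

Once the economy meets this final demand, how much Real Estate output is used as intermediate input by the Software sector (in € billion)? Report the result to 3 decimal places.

z_41 = 173.053

Technical coefficients a_ij = z_ij / X_j:
  a_11 = 0/950 = 0.00, a_21 = 142.5/950 = 0.15, a_31 = 237.5/950 = 0.25, a_41 = 380/950 = 0.40
  a_12 = 97.5/1950 = 0.05, a_22 = 487.5/1950 = 0.25, a_32 = 585/1950 = 0.30, a_42 = 487.5/1950 = 0.25
  a_13 = 280/1400 = 0.20, a_23 = 210/1400 = 0.15, a_33 = 210/1400 = 0.15, a_43 = 280/1400 = 0.20
  a_14 = 160/1600 = 0.10, a_24 = 640/1600 = 0.40, a_34 = 80/1600 = 0.05, a_44 = 240/1600 = 0.15
I − A =
  [   1.00    -0.05    -0.20    -0.10]
  [  -0.15     0.75    -0.15    -0.40]
  [  -0.25    -0.30     0.85    -0.05]
  [  -0.40    -0.25    -0.20     0.85]
Compute the cofactors C_ij = (−1)^(i+j)·(3×3 minor ij) of I−A; the adjugate is their transpose:
adj(I−A) = Cᵀ =
  [ 0.385250   0.116375   0.136625   0.108125]
  [ 0.297750   0.627000   0.262000   0.345500]
  [ 0.237500   0.273375   0.489375   0.185375]
  [ 0.324750   0.303500   0.256500   0.537750]
det(I−A) = Σ_j (I−A)_1j·C_1j = (1.00)(0.385250) + (-0.05)(0.297750) + (-0.20)(0.237500) + (-0.10)(0.324750) = 0.2903875
(I − A)⁻¹ = adj(I−A) / det(I−A) ≈
  [   1.3267     0.4008     0.4705     0.3723]
  [   1.0254     2.1592     0.9022     1.1898]
  [   0.8179     0.9414     1.6852     0.6384]
  [   1.1183     1.0452     0.8833     1.8518]
First solve x = (I − A)⁻¹ d = adj(I−A)·d / det(I−A); in particular x_1 = (0.385250·170 + 0.116375·260 + 0.136625·100 + 0.108125·150) / 0.2903875 = 125.63125 / 0.2903875 ≈ 432.63312.
Intermediate flow from 4 to 1: z_41 = a_41 · x_1 = 0.40 × 125.63125 / 0.2903875 = 50.2525 / 0.2903875 ≈ 173.053.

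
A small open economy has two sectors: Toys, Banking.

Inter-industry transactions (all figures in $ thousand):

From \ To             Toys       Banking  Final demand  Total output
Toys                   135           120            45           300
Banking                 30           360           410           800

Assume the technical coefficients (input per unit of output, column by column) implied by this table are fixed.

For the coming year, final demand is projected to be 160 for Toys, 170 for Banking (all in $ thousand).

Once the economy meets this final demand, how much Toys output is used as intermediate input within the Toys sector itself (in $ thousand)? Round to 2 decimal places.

z_11 = 177.65

Technical coefficients a_ij = z_ij / X_j:
  a_11 = 135/300 = 0.45, a_21 = 30/300 = 0.10
  a_12 = 120/800 = 0.15, a_22 = 360/800 = 0.45
I − A =
  [   0.55    -0.15]
  [  -0.10     0.55]
det(I−A) = (0.55)(0.55) − (-0.15)(-0.10) = 0.2875
adj(I−A) = [[0.55, 0.15], [0.10, 0.55]]
(I − A)⁻¹ = adj(I−A) / det(I−A) ≈
  [   1.9130     0.5217]
  [   0.3478     1.9130]
First solve x = (I − A)⁻¹ d = adj(I−A)·d / det(I−A); in particular x_1 = (0.55·160 + 0.15·170) / 0.2875 = 113.50 / 0.2875 ≈ 394.7826.
Intermediate flow from 1 to 1: z_11 = a_11 · x_1 = 0.45 × 113.50 / 0.2875 = 51.075 / 0.2875 ≈ 177.65.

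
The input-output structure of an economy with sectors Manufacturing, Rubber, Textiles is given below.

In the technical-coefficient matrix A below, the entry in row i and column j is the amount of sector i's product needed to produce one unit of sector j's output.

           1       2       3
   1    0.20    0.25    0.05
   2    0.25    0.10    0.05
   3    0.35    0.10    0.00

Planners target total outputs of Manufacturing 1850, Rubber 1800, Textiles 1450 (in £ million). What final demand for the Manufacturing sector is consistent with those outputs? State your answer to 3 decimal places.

I − A =
  [   0.80    -0.25    -0.05]
  [  -0.25     0.90    -0.05]
  [  -0.35    -0.10     1.00]
d = (I − A) x:
  d_1 = (+0.80)·1850 + (-0.25)·1800 + (-0.05)·1450 = 957.500
  d_2 = (-0.25)·1850 + (+0.90)·1800 + (-0.05)·1450 = 1085.000
  d_3 = (-0.35)·1850 + (-0.10)·1800 + (+1.00)·1450 = 622.500

d_1 = 957.500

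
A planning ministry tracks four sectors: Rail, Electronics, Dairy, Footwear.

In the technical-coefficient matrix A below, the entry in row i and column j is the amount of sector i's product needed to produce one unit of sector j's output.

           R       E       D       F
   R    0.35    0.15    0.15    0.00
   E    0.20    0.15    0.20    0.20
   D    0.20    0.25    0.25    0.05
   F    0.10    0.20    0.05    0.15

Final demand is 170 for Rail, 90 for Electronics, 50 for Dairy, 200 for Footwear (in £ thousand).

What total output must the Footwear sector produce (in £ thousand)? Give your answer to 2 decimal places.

x_F = 393.39

I − A =
  [   0.65    -0.15    -0.15     0.00]
  [  -0.20     0.85    -0.20    -0.20]
  [  -0.20    -0.25     0.75    -0.05]
  [  -0.10    -0.20    -0.05     0.85]
Compute the cofactors C_ij = (−1)^(i+j)·(3×3 minor ij) of I−A; the adjugate is their transpose:
adj(I−A) = Cᵀ =
  [ 0.462750   0.128625   0.129375   0.037875]
  [ 0.179000   0.386500   0.145500   0.099500]
  [ 0.190250   0.170875   0.415125   0.064625]
  [ 0.107750   0.116125   0.073875   0.320375]
det(I−A) = Σ_j (I−A)_1j·C_1j = (0.65)(0.462750) + (-0.15)(0.179000) + (-0.15)(0.190250) + (0.00)(0.107750) = 0.2454
(I − A)⁻¹ = adj(I−A) / det(I−A) ≈
  [   1.8857     0.5241     0.5272     0.1543]
  [   0.7294     1.5750     0.5929     0.4055]
  [   0.7753     0.6963     1.6916     0.2633]
  [   0.4391     0.4732     0.3010     1.3055]
x = (I − A)⁻¹ d = adj(I−A)·d / det(I−A), with det(I−A) = 0.2454:
  x_R = (0.462750·170 + 0.128625·90 + 0.129375·50 + 0.037875·200) / 0.2454 = 104.2875 / 0.2454 ≈ 424.97
  x_E = (0.179000·170 + 0.386500·90 + 0.145500·50 + 0.099500·200) / 0.2454 = 92.39 / 0.2454 ≈ 376.49
  x_D = (0.190250·170 + 0.170875·90 + 0.415125·50 + 0.064625·200) / 0.2454 = 81.4025 / 0.2454 ≈ 331.71
  x_F = (0.107750·170 + 0.116125·90 + 0.073875·50 + 0.320375·200) / 0.2454 = 96.5375 / 0.2454 ≈ 393.39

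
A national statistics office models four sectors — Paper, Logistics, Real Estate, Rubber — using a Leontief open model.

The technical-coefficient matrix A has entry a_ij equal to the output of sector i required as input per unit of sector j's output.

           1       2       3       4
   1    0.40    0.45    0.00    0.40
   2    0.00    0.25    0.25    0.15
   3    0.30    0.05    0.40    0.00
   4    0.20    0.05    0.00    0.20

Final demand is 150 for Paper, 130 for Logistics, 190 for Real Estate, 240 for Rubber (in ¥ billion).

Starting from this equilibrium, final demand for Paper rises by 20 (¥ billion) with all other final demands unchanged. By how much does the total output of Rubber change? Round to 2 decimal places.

Δx_4 = 13.45

I − A =
  [   0.60    -0.45     0.00    -0.40]
  [   0.00     0.75    -0.25    -0.15]
  [  -0.30    -0.05     0.60     0.00]
  [  -0.20    -0.05     0.00     0.80]
Compute the cofactors C_ij = (−1)^(i+j)·(3×3 minor ij) of I−A; the adjugate is their transpose:
adj(I−A) = Cᵀ =
  [ 0.34550   0.22800   0.09500   0.21550]
  [ 0.07800   0.24000   0.10000   0.08400]
  [ 0.17925   0.13400   0.28200   0.11475]
  [ 0.09125   0.07200   0.03000   0.22875]
det(I−A) = Σ_j (I−A)_1j·C_1j = (0.60)(0.34550) + (-0.45)(0.07800) + (0.00)(0.17925) + (-0.40)(0.09125) = 0.1357
(I − A)⁻¹ = adj(I−A) / det(I−A) ≈
  [   2.5461     1.6802     0.7001     1.5881]
  [   0.5748     1.7686     0.7369     0.6190]
  [   1.3209     0.9875     2.0781     0.8456]
  [   0.6724     0.5306     0.2211     1.6857]
Δx = (I − A)⁻¹ Δd with Δd having +20 in the Paper component and 0 elsewhere.
So Δx_4 = L_41 · (+20), where L_41 = adj(I−A)_41 / det(I−A) = 0.09125 / 0.1357.
Δx_4 = 0.09125 × (+20) / 0.1357 = 1.825 / 0.1357 ≈ 13.45.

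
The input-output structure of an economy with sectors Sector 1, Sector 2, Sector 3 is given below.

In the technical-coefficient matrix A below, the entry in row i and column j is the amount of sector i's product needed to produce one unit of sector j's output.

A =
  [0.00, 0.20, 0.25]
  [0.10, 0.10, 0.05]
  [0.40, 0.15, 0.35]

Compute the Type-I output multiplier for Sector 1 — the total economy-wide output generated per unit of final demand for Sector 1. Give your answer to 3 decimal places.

m_1 = 2.223

I − A =
  [   1.00    -0.20    -0.25]
  [  -0.10     0.90    -0.05]
  [  -0.40    -0.15     0.65]
Cofactors of I−A, C_ij = (−1)^(i+j)·(minor ij) (rows/columns in the sector order above):
  C_11 = (0.90)(0.65) − (-0.05)(-0.15) = 0.5775
  C_12 = −[(-0.10)(0.65) − (-0.05)(-0.40)] = 0.0850
  C_13 = (-0.10)(-0.15) − (0.90)(-0.40) = 0.3750
  C_21 = −[(-0.20)(0.65) − (-0.25)(-0.15)] = 0.1675
  C_22 = (1.00)(0.65) − (-0.25)(-0.40) = 0.5500
  C_23 = −[(1.00)(-0.15) − (-0.20)(-0.40)] = 0.2300
  C_31 = (-0.20)(-0.05) − (-0.25)(0.90) = 0.2350
  C_32 = −[(1.00)(-0.05) − (-0.25)(-0.10)] = 0.0750
  C_33 = (1.00)(0.90) − (-0.20)(-0.10) = 0.8800
det(I−A) = Σ_j (I−A)_1j·C_1j = (1.00)(0.5775) + (-0.20)(0.0850) + (-0.25)(0.3750) = 0.46675
adj(I−A) = Cᵀ =
  [ 0.5775   0.1675   0.2350]
  [ 0.0850   0.5500   0.0750]
  [ 0.3750   0.2300   0.8800]
(I − A)⁻¹ = adj(I−A) / det(I−A) ≈
  [   1.2373     0.3589     0.5035]
  [   0.1821     1.1784     0.1607]
  [   0.8034     0.4928     1.8854]
The output multiplier for sector j is the column-j sum of the Leontief inverse (I − A)⁻¹ = adj(I−A) / det(I−A).
Column 1 of adj(I−A): (0.5775, 0.0850, 0.3750); det(I−A) = 0.46675.
m_1 = (0.5775 + 0.0850 + 0.3750) / 0.46675 = 1.0375 / 0.46675 ≈ 2.223.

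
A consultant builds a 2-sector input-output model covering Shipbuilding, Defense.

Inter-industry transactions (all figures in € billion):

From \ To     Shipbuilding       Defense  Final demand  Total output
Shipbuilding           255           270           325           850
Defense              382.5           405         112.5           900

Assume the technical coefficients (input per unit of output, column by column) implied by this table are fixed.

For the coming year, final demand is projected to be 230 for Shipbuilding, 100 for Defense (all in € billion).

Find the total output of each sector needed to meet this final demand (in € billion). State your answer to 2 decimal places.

x_S = 626.00, x_D = 694.00

Technical coefficients a_ij = z_ij / X_j:
  a_SS = 255/850 = 0.30, a_DS = 382.5/850 = 0.45
  a_SD = 270/900 = 0.30, a_DD = 405/900 = 0.45
I − A =
  [   0.70    -0.30]
  [  -0.45     0.55]
det(I−A) = (0.70)(0.55) − (-0.30)(-0.45) = 0.2500
adj(I−A) = [[0.55, 0.30], [0.45, 0.70]]
(I − A)⁻¹ = adj(I−A) / det(I−A) ≈
  [   2.2000     1.2000]
  [   1.8000     2.8000]
x = (I − A)⁻¹ d = adj(I−A)·d / det(I−A), with det(I−A) = 0.2500:
  x_S = (0.55·230 + 0.30·100) / 0.2500 = 156.50 / 0.2500 = 626.00
  x_D = (0.45·230 + 0.70·100) / 0.2500 = 173.50 / 0.2500 = 694.00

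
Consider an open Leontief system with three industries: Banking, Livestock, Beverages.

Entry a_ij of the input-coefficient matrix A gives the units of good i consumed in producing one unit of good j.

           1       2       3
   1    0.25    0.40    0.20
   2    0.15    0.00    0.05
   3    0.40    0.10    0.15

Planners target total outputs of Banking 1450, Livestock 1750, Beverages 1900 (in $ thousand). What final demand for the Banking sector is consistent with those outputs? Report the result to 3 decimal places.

I − A =
  [   0.75    -0.40    -0.20]
  [  -0.15     1.00    -0.05]
  [  -0.40    -0.10     0.85]
d = (I − A) x:
  d_1 = (+0.75)·1450 + (-0.40)·1750 + (-0.20)·1900 = 7.500
  d_2 = (-0.15)·1450 + (+1.00)·1750 + (-0.05)·1900 = 1437.500
  d_3 = (-0.40)·1450 + (-0.10)·1750 + (+0.85)·1900 = 860.000

d_1 = 7.500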